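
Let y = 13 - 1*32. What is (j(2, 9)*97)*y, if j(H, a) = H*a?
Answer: -33174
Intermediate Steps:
y = -19 (y = 13 - 32 = -19)
(j(2, 9)*97)*y = ((2*9)*97)*(-19) = (18*97)*(-19) = 1746*(-19) = -33174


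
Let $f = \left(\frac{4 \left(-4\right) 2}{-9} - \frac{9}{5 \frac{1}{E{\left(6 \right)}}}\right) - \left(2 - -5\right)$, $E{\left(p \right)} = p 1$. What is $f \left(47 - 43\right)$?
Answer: $- \frac{2564}{45} \approx -56.978$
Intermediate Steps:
$E{\left(p \right)} = p$
$f = - \frac{641}{45}$ ($f = \left(\frac{4 \left(-4\right) 2}{-9} - \frac{9}{5 \cdot \frac{1}{6}}\right) - \left(2 - -5\right) = \left(\left(-16\right) 2 \left(- \frac{1}{9}\right) - \frac{9}{5 \cdot \frac{1}{6}}\right) - \left(2 + 5\right) = \left(\left(-32\right) \left(- \frac{1}{9}\right) - \frac{9}{\frac{5}{6}}\right) - 7 = \left(\frac{32}{9} - \frac{54}{5}\right) - 7 = - \frac{326}{45} - 7 = - \frac{641}{45} \approx -14.244$)
$f \left(47 - 43\right) = - \frac{641 \left(47 - 43\right)}{45} = \left(- \frac{641}{45}\right) 4 = - \frac{2564}{45}$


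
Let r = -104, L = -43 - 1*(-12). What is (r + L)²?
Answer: 18225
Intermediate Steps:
L = -31 (L = -43 + 12 = -31)
(r + L)² = (-104 - 31)² = (-135)² = 18225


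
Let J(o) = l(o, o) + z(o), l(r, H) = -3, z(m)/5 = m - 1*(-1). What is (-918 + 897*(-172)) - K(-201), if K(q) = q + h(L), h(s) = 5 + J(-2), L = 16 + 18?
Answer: -154998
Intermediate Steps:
z(m) = 5 + 5*m (z(m) = 5*(m - 1*(-1)) = 5*(m + 1) = 5*(1 + m) = 5 + 5*m)
J(o) = 2 + 5*o (J(o) = -3 + (5 + 5*o) = 2 + 5*o)
L = 34
h(s) = -3 (h(s) = 5 + (2 + 5*(-2)) = 5 + (2 - 10) = 5 - 8 = -3)
K(q) = -3 + q (K(q) = q - 3 = -3 + q)
(-918 + 897*(-172)) - K(-201) = (-918 + 897*(-172)) - (-3 - 201) = (-918 - 154284) - 1*(-204) = -155202 + 204 = -154998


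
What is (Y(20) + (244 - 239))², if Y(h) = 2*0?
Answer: 25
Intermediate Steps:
Y(h) = 0
(Y(20) + (244 - 239))² = (0 + (244 - 239))² = (0 + 5)² = 5² = 25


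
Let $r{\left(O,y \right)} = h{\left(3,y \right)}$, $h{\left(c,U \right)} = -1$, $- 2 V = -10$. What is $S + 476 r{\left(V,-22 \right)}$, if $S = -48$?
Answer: $-524$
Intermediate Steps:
$V = 5$ ($V = \left(- \frac{1}{2}\right) \left(-10\right) = 5$)
$r{\left(O,y \right)} = -1$
$S + 476 r{\left(V,-22 \right)} = -48 + 476 \left(-1\right) = -48 - 476 = -524$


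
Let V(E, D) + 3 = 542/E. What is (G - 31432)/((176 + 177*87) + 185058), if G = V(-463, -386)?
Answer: -14554947/92893079 ≈ -0.15668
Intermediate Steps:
V(E, D) = -3 + 542/E
G = -1931/463 (G = -3 + 542/(-463) = -3 + 542*(-1/463) = -3 - 542/463 = -1931/463 ≈ -4.1706)
(G - 31432)/((176 + 177*87) + 185058) = (-1931/463 - 31432)/((176 + 177*87) + 185058) = -14554947/(463*((176 + 15399) + 185058)) = -14554947/(463*(15575 + 185058)) = -14554947/463/200633 = -14554947/463*1/200633 = -14554947/92893079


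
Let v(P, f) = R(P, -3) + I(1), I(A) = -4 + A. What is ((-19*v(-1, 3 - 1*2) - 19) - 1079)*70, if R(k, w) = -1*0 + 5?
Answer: -79520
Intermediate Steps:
R(k, w) = 5 (R(k, w) = 0 + 5 = 5)
v(P, f) = 2 (v(P, f) = 5 + (-4 + 1) = 5 - 3 = 2)
((-19*v(-1, 3 - 1*2) - 19) - 1079)*70 = ((-19*2 - 19) - 1079)*70 = ((-38 - 19) - 1079)*70 = (-57 - 1079)*70 = -1136*70 = -79520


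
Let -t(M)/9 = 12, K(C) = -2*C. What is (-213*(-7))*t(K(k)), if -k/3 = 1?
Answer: -161028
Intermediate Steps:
k = -3 (k = -3*1 = -3)
t(M) = -108 (t(M) = -9*12 = -108)
(-213*(-7))*t(K(k)) = -213*(-7)*(-108) = 1491*(-108) = -161028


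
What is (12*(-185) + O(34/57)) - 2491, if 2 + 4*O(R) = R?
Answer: -268547/57 ≈ -4711.4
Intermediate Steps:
O(R) = -1/2 + R/4
(12*(-185) + O(34/57)) - 2491 = (12*(-185) + (-1/2 + (34/57)/4)) - 2491 = (-2220 + (-1/2 + (34*(1/57))/4)) - 2491 = (-2220 + (-1/2 + (1/4)*(34/57))) - 2491 = (-2220 + (-1/2 + 17/114)) - 2491 = (-2220 - 20/57) - 2491 = -126560/57 - 2491 = -268547/57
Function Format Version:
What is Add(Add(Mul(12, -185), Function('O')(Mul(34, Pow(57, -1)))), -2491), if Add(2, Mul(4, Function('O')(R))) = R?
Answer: Rational(-268547, 57) ≈ -4711.4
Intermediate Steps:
Function('O')(R) = Add(Rational(-1, 2), Mul(Rational(1, 4), R))
Add(Add(Mul(12, -185), Function('O')(Mul(34, Pow(57, -1)))), -2491) = Add(Add(Mul(12, -185), Add(Rational(-1, 2), Mul(Rational(1, 4), Mul(34, Pow(57, -1))))), -2491) = Add(Add(-2220, Add(Rational(-1, 2), Mul(Rational(1, 4), Mul(34, Rational(1, 57))))), -2491) = Add(Add(-2220, Add(Rational(-1, 2), Mul(Rational(1, 4), Rational(34, 57)))), -2491) = Add(Add(-2220, Add(Rational(-1, 2), Rational(17, 114))), -2491) = Add(Add(-2220, Rational(-20, 57)), -2491) = Add(Rational(-126560, 57), -2491) = Rational(-268547, 57)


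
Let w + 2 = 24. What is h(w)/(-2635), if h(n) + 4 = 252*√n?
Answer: 4/2635 - 252*√22/2635 ≈ -0.44705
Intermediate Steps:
w = 22 (w = -2 + 24 = 22)
h(n) = -4 + 252*√n
h(w)/(-2635) = (-4 + 252*√22)/(-2635) = (-4 + 252*√22)*(-1/2635) = 4/2635 - 252*√22/2635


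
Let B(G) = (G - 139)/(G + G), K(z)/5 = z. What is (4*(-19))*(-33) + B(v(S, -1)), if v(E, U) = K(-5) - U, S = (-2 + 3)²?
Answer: 120547/48 ≈ 2511.4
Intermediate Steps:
S = 1 (S = 1² = 1)
K(z) = 5*z
v(E, U) = -25 - U (v(E, U) = 5*(-5) - U = -25 - U)
B(G) = (-139 + G)/(2*G) (B(G) = (-139 + G)/((2*G)) = (-139 + G)*(1/(2*G)) = (-139 + G)/(2*G))
(4*(-19))*(-33) + B(v(S, -1)) = (4*(-19))*(-33) + (-139 + (-25 - 1*(-1)))/(2*(-25 - 1*(-1))) = -76*(-33) + (-139 + (-25 + 1))/(2*(-25 + 1)) = 2508 + (½)*(-139 - 24)/(-24) = 2508 + (½)*(-1/24)*(-163) = 2508 + 163/48 = 120547/48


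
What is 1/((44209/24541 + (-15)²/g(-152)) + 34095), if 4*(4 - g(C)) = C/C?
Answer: 2231/76203824 ≈ 2.9277e-5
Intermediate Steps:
g(C) = 15/4 (g(C) = 4 - C/(4*C) = 4 - ¼*1 = 4 - ¼ = 15/4)
1/((44209/24541 + (-15)²/g(-152)) + 34095) = 1/((44209/24541 + (-15)²/(15/4)) + 34095) = 1/((44209*(1/24541) + 225*(4/15)) + 34095) = 1/((4019/2231 + 60) + 34095) = 1/(137879/2231 + 34095) = 1/(76203824/2231) = 2231/76203824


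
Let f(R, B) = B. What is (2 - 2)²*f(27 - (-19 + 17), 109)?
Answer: 0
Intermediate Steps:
(2 - 2)²*f(27 - (-19 + 17), 109) = (2 - 2)²*109 = 0²*109 = 0*109 = 0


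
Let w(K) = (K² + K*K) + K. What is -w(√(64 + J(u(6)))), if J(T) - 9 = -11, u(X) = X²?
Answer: -124 - √62 ≈ -131.87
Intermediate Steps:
J(T) = -2 (J(T) = 9 - 11 = -2)
w(K) = K + 2*K² (w(K) = (K² + K²) + K = 2*K² + K = K + 2*K²)
-w(√(64 + J(u(6)))) = -√(64 - 2)*(1 + 2*√(64 - 2)) = -√62*(1 + 2*√62)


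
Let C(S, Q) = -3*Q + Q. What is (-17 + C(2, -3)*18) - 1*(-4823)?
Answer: 4914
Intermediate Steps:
C(S, Q) = -2*Q
(-17 + C(2, -3)*18) - 1*(-4823) = (-17 - 2*(-3)*18) - 1*(-4823) = (-17 + 6*18) + 4823 = (-17 + 108) + 4823 = 91 + 4823 = 4914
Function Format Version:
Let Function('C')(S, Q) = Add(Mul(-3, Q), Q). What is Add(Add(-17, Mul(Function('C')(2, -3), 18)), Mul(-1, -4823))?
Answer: 4914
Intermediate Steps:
Function('C')(S, Q) = Mul(-2, Q)
Add(Add(-17, Mul(Function('C')(2, -3), 18)), Mul(-1, -4823)) = Add(Add(-17, Mul(Mul(-2, -3), 18)), Mul(-1, -4823)) = Add(Add(-17, Mul(6, 18)), 4823) = Add(Add(-17, 108), 4823) = Add(91, 4823) = 4914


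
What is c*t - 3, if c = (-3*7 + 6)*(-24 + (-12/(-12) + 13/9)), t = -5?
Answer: -4859/3 ≈ -1619.7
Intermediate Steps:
c = 970/3 (c = (-21 + 6)*(-24 + (-12*(-1/12) + 13*(⅑))) = -15*(-24 + (1 + 13/9)) = -15*(-24 + 22/9) = -15*(-194/9) = 970/3 ≈ 323.33)
c*t - 3 = (970/3)*(-5) - 3 = -4850/3 - 3 = -4859/3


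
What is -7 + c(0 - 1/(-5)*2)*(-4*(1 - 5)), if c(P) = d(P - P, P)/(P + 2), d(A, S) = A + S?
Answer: -13/3 ≈ -4.3333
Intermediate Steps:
c(P) = P/(2 + P) (c(P) = ((P - P) + P)/(P + 2) = (0 + P)/(2 + P) = P/(2 + P))
-7 + c(0 - 1/(-5)*2)*(-4*(1 - 5)) = -7 + ((0 - 1/(-5)*2)/(2 + (0 - 1/(-5)*2)))*(-4*(1 - 5)) = -7 + ((0 - 1*(-⅕)*2)/(2 + (0 - 1*(-⅕)*2)))*(-4*(-4)) = -7 + ((0 + (⅕)*2)/(2 + (0 + (⅕)*2)))*16 = -7 + ((0 + ⅖)/(2 + (0 + ⅖)))*16 = -7 + (2/(5*(2 + ⅖)))*16 = -7 + (2/(5*(12/5)))*16 = -7 + ((⅖)*(5/12))*16 = -7 + (⅙)*16 = -7 + 8/3 = -13/3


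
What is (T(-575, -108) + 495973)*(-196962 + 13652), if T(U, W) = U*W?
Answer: -102300361630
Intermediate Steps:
(T(-575, -108) + 495973)*(-196962 + 13652) = (-575*(-108) + 495973)*(-196962 + 13652) = (62100 + 495973)*(-183310) = 558073*(-183310) = -102300361630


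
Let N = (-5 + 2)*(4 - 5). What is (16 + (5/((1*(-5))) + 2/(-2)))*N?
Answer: 42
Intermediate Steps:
N = 3 (N = -3*(-1) = 3)
(16 + (5/((1*(-5))) + 2/(-2)))*N = (16 + (5/((1*(-5))) + 2/(-2)))*3 = (16 + (5/(-5) + 2*(-½)))*3 = (16 + (5*(-⅕) - 1))*3 = (16 + (-1 - 1))*3 = (16 - 2)*3 = 14*3 = 42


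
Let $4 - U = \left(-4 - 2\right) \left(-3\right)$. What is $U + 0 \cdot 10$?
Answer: $-14$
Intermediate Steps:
$U = -14$ ($U = 4 - \left(-4 - 2\right) \left(-3\right) = 4 - \left(-6\right) \left(-3\right) = 4 - 18 = -14$)
$U + 0 \cdot 10 = -14 + 0 \cdot 10 = -14 + 0 = -14$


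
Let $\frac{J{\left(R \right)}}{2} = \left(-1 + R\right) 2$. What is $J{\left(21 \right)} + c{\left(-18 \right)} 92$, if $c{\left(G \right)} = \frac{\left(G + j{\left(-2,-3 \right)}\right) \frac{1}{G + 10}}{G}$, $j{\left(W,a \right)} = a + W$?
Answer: $\frac{2351}{36} \approx 65.306$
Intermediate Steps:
$J{\left(R \right)} = -4 + 4 R$ ($J{\left(R \right)} = 2 \left(-1 + R\right) 2 = 2 \left(-2 + 2 R\right) = -4 + 4 R$)
$j{\left(W,a \right)} = W + a$
$c{\left(G \right)} = \frac{-5 + G}{G \left(10 + G\right)}$ ($c{\left(G \right)} = \frac{\left(G - 5\right) \frac{1}{G + 10}}{G} = \frac{\left(G - 5\right) \frac{1}{10 + G}}{G} = \frac{\left(-5 + G\right) \frac{1}{10 + G}}{G} = \frac{\frac{1}{10 + G} \left(-5 + G\right)}{G} = \frac{-5 + G}{G \left(10 + G\right)}$)
$J{\left(21 \right)} + c{\left(-18 \right)} 92 = \left(-4 + 4 \cdot 21\right) + \frac{-5 - 18}{\left(-18\right) \left(10 - 18\right)} 92 = \left(-4 + 84\right) + \left(- \frac{1}{18}\right) \frac{1}{-8} \left(-23\right) 92 = 80 + \left(- \frac{1}{18}\right) \left(- \frac{1}{8}\right) \left(-23\right) 92 = 80 - \frac{529}{36} = \frac{2351}{36}$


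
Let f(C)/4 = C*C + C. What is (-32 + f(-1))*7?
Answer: -224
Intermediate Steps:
f(C) = 4*C + 4*C**2 (f(C) = 4*(C*C + C) = 4*(C**2 + C) = 4*(C + C**2) = 4*C + 4*C**2)
(-32 + f(-1))*7 = (-32 + 4*(-1)*(1 - 1))*7 = (-32 + 4*(-1)*0)*7 = (-32 + 0)*7 = -32*7 = -224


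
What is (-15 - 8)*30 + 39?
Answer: -651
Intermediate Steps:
(-15 - 8)*30 + 39 = -23*30 + 39 = -690 + 39 = -651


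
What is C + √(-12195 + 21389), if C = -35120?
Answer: -35120 + √9194 ≈ -35024.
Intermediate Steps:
C + √(-12195 + 21389) = -35120 + √(-12195 + 21389) = -35120 + √9194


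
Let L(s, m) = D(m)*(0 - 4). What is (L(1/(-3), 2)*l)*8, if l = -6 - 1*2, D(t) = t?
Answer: 512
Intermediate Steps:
L(s, m) = -4*m (L(s, m) = m*(0 - 4) = m*(-4) = -4*m)
l = -8 (l = -6 - 2 = -8)
(L(1/(-3), 2)*l)*8 = (-4*2*(-8))*8 = -8*(-8)*8 = 64*8 = 512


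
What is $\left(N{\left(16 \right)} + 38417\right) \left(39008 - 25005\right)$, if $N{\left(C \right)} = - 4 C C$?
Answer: $523614179$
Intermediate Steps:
$N{\left(C \right)} = - 4 C^{2}$
$\left(N{\left(16 \right)} + 38417\right) \left(39008 - 25005\right) = \left(- 4 \cdot 16^{2} + 38417\right) \left(39008 - 25005\right) = \left(\left(-4\right) 256 + 38417\right) 14003 = \left(-1024 + 38417\right) 14003 = 37393 \cdot 14003 = 523614179$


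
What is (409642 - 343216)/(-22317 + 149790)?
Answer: 22142/42491 ≈ 0.52110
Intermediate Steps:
(409642 - 343216)/(-22317 + 149790) = 66426/127473 = 66426*(1/127473) = 22142/42491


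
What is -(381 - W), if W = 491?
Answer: 110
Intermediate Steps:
-(381 - W) = -(381 - 1*491) = -(381 - 491) = -1*(-110) = 110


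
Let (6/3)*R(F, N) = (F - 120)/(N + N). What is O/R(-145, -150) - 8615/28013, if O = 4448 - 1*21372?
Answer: -56891498035/1484689 ≈ -38319.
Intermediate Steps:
R(F, N) = (-120 + F)/(4*N) (R(F, N) = ((F - 120)/(N + N))/2 = ((-120 + F)/((2*N)))/2 = ((-120 + F)*(1/(2*N)))/2 = ((-120 + F)/(2*N))/2 = (-120 + F)/(4*N))
O = -16924 (O = 4448 - 21372 = -16924)
O/R(-145, -150) - 8615/28013 = -16924*(-600/(-120 - 145)) - 8615/28013 = -16924/((1/4)*(-1/150)*(-265)) - 8615*1/28013 = -16924/53/120 - 8615/28013 = -16924*120/53 - 8615/28013 = -2030880/53 - 8615/28013 = -56891498035/1484689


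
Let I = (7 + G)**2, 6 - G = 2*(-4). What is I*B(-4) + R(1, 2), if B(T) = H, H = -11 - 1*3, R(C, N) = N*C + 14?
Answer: -6158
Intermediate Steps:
G = 14 (G = 6 - 2*(-4) = 6 - 1*(-8) = 6 + 8 = 14)
R(C, N) = 14 + C*N (R(C, N) = C*N + 14 = 14 + C*N)
H = -14 (H = -11 - 3 = -14)
B(T) = -14
I = 441 (I = (7 + 14)**2 = 21**2 = 441)
I*B(-4) + R(1, 2) = 441*(-14) + (14 + 1*2) = -6174 + (14 + 2) = -6174 + 16 = -6158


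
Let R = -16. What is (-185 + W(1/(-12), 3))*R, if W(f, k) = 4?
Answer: 2896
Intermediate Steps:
(-185 + W(1/(-12), 3))*R = (-185 + 4)*(-16) = -181*(-16) = 2896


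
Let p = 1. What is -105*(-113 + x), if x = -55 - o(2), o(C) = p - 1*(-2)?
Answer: 17955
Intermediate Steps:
o(C) = 3 (o(C) = 1 - 1*(-2) = 1 + 2 = 3)
x = -58 (x = -55 - 1*3 = -55 - 3 = -58)
-105*(-113 + x) = -105*(-113 - 58) = -105*(-171) = 17955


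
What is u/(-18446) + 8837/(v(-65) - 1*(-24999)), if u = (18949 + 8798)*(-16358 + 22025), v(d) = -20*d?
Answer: -4135150899149/485111354 ≈ -8524.1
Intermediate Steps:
u = 157242249 (u = 27747*5667 = 157242249)
u/(-18446) + 8837/(v(-65) - 1*(-24999)) = 157242249/(-18446) + 8837/(-20*(-65) - 1*(-24999)) = 157242249*(-1/18446) + 8837/(1300 + 24999) = -157242249/18446 + 8837/26299 = -4135150899149/485111354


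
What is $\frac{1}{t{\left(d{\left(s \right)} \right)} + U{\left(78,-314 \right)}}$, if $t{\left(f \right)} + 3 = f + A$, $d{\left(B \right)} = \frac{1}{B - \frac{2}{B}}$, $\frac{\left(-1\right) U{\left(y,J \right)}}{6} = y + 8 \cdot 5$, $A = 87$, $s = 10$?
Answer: $- \frac{49}{30571} \approx -0.0016028$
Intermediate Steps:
$U{\left(y,J \right)} = -240 - 6 y$ ($U{\left(y,J \right)} = - 6 \left(y + 8 \cdot 5\right) = - 6 \left(y + 40\right) = - 6 \left(40 + y\right) = -240 - 6 y$)
$t{\left(f \right)} = 84 + f$ ($t{\left(f \right)} = -3 + \left(f + 87\right) = -3 + \left(87 + f\right) = 84 + f$)
$\frac{1}{t{\left(d{\left(s \right)} \right)} + U{\left(78,-314 \right)}} = \frac{1}{\left(84 + \frac{10}{-2 + 10^{2}}\right) - 708} = \frac{1}{\left(84 + \frac{10}{-2 + 100}\right) - 708} = \frac{1}{\left(84 + \frac{10}{98}\right) - 708} = \frac{1}{\left(84 + 10 \cdot \frac{1}{98}\right) - 708} = \frac{1}{\left(84 + \frac{5}{49}\right) - 708} = \frac{1}{\frac{4121}{49} - 708} = \frac{1}{- \frac{30571}{49}} = - \frac{49}{30571}$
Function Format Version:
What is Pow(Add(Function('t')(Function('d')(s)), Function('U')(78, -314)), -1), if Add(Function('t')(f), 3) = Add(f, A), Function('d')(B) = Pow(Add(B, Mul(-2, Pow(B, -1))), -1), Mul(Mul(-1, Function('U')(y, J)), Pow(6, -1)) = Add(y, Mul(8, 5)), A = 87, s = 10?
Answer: Rational(-49, 30571) ≈ -0.0016028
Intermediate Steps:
Function('U')(y, J) = Add(-240, Mul(-6, y)) (Function('U')(y, J) = Mul(-6, Add(y, Mul(8, 5))) = Mul(-6, Add(y, 40)) = Mul(-6, Add(40, y)) = Add(-240, Mul(-6, y)))
Function('t')(f) = Add(84, f) (Function('t')(f) = Add(-3, Add(f, 87)) = Add(-3, Add(87, f)) = Add(84, f))
Pow(Add(Function('t')(Function('d')(s)), Function('U')(78, -314)), -1) = Pow(Add(Add(84, Mul(10, Pow(Add(-2, Pow(10, 2)), -1))), Add(-240, Mul(-6, 78))), -1) = Pow(Add(Add(84, Mul(10, Pow(Add(-2, 100), -1))), Add(-240, -468)), -1) = Pow(Add(Add(84, Mul(10, Pow(98, -1))), -708), -1) = Pow(Add(Add(84, Mul(10, Rational(1, 98))), -708), -1) = Pow(Add(Add(84, Rational(5, 49)), -708), -1) = Pow(Add(Rational(4121, 49), -708), -1) = Pow(Rational(-30571, 49), -1) = Rational(-49, 30571)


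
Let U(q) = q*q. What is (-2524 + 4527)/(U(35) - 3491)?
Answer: -2003/2266 ≈ -0.88394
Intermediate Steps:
U(q) = q²
(-2524 + 4527)/(U(35) - 3491) = (-2524 + 4527)/(35² - 3491) = 2003/(1225 - 3491) = 2003/(-2266) = 2003*(-1/2266) = -2003/2266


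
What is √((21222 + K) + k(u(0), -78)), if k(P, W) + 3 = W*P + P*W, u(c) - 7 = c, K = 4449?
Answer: 64*√6 ≈ 156.77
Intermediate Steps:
u(c) = 7 + c
k(P, W) = -3 + 2*P*W (k(P, W) = -3 + (W*P + P*W) = -3 + (P*W + P*W) = -3 + 2*P*W)
√((21222 + K) + k(u(0), -78)) = √((21222 + 4449) + (-3 + 2*(7 + 0)*(-78))) = √(25671 + (-3 + 2*7*(-78))) = √(25671 + (-3 - 1092)) = √(25671 - 1095) = √24576 = 64*√6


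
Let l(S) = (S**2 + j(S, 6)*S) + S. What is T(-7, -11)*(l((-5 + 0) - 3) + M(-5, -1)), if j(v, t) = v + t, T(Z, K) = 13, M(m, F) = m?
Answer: 871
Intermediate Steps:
j(v, t) = t + v
l(S) = S + S**2 + S*(6 + S) (l(S) = (S**2 + (6 + S)*S) + S = (S**2 + S*(6 + S)) + S = S + S**2 + S*(6 + S))
T(-7, -11)*(l((-5 + 0) - 3) + M(-5, -1)) = 13*(((-5 + 0) - 3)*(7 + 2*((-5 + 0) - 3)) - 5) = 13*((-5 - 3)*(7 + 2*(-5 - 3)) - 5) = 13*(-8*(7 + 2*(-8)) - 5) = 13*(-8*(7 - 16) - 5) = 13*(-8*(-9) - 5) = 13*(72 - 5) = 13*67 = 871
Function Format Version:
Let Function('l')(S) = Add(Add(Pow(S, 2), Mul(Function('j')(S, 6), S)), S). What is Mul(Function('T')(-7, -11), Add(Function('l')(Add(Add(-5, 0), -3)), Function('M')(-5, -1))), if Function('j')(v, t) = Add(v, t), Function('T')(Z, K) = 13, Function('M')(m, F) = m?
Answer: 871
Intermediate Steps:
Function('j')(v, t) = Add(t, v)
Function('l')(S) = Add(S, Pow(S, 2), Mul(S, Add(6, S))) (Function('l')(S) = Add(Add(Pow(S, 2), Mul(Add(6, S), S)), S) = Add(Add(Pow(S, 2), Mul(S, Add(6, S))), S) = Add(S, Pow(S, 2), Mul(S, Add(6, S))))
Mul(Function('T')(-7, -11), Add(Function('l')(Add(Add(-5, 0), -3)), Function('M')(-5, -1))) = Mul(13, Add(Mul(Add(Add(-5, 0), -3), Add(7, Mul(2, Add(Add(-5, 0), -3)))), -5)) = Mul(13, Add(Mul(Add(-5, -3), Add(7, Mul(2, Add(-5, -3)))), -5)) = Mul(13, Add(Mul(-8, Add(7, Mul(2, -8))), -5)) = Mul(13, Add(Mul(-8, Add(7, -16)), -5)) = Mul(13, Add(Mul(-8, -9), -5)) = Mul(13, Add(72, -5)) = Mul(13, 67) = 871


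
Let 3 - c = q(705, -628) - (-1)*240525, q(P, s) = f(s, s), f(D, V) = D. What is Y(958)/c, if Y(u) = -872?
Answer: 436/119947 ≈ 0.0036349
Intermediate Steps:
q(P, s) = s
c = -239894 (c = 3 - (-628 - (-1)*240525) = 3 - (-628 - 1*(-240525)) = 3 - (-628 + 240525) = 3 - 1*239897 = 3 - 239897 = -239894)
Y(958)/c = -872/(-239894) = -872*(-1/239894) = 436/119947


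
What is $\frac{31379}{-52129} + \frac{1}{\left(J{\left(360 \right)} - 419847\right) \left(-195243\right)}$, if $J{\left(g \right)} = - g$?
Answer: $- \frac{2574410832417950}{4276792194965829} \approx -0.60195$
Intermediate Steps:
$\frac{31379}{-52129} + \frac{1}{\left(J{\left(360 \right)} - 419847\right) \left(-195243\right)} = \frac{31379}{-52129} + \frac{1}{\left(\left(-1\right) 360 - 419847\right) \left(-195243\right)} = 31379 \left(- \frac{1}{52129}\right) + \frac{1}{-360 - 419847} \left(- \frac{1}{195243}\right) = - \frac{31379}{52129} + \frac{1}{-420207} \left(- \frac{1}{195243}\right) = - \frac{31379}{52129} - - \frac{1}{82042475301} = - \frac{31379}{52129} + \frac{1}{82042475301} = - \frac{2574410832417950}{4276792194965829}$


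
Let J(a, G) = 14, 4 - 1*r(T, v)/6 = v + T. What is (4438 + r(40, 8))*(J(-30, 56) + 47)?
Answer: 254614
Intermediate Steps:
r(T, v) = 24 - 6*T - 6*v (r(T, v) = 24 - 6*(v + T) = 24 - 6*(T + v) = 24 + (-6*T - 6*v) = 24 - 6*T - 6*v)
(4438 + r(40, 8))*(J(-30, 56) + 47) = (4438 + (24 - 6*40 - 6*8))*(14 + 47) = (4438 + (24 - 240 - 48))*61 = (4438 - 264)*61 = 4174*61 = 254614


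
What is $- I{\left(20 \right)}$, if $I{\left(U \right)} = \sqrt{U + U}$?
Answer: $- 2 \sqrt{10} \approx -6.3246$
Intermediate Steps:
$I{\left(U \right)} = \sqrt{2} \sqrt{U}$ ($I{\left(U \right)} = \sqrt{2 U} = \sqrt{2} \sqrt{U}$)
$- I{\left(20 \right)} = - \sqrt{2} \sqrt{20} = - \sqrt{2} \cdot 2 \sqrt{5} = - 2 \sqrt{10}$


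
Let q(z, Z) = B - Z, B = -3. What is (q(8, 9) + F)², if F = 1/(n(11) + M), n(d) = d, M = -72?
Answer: 537289/3721 ≈ 144.39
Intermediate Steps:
F = -1/61 (F = 1/(11 - 72) = 1/(-61) = -1/61 ≈ -0.016393)
q(z, Z) = -3 - Z
(q(8, 9) + F)² = ((-3 - 1*9) - 1/61)² = ((-3 - 9) - 1/61)² = (-12 - 1/61)² = (-733/61)² = 537289/3721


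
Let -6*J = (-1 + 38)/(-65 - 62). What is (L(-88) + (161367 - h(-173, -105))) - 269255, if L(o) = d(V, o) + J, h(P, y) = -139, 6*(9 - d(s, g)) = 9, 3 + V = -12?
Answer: -41049493/381 ≈ -1.0774e+5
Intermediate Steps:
V = -15 (V = -3 - 12 = -15)
d(s, g) = 15/2 (d(s, g) = 9 - ⅙*9 = 9 - 3/2 = 15/2)
J = 37/762 (J = -(-1 + 38)/(6*(-65 - 62)) = -37/(6*(-127)) = -37*(-1)/(6*127) = -⅙*(-37/127) = 37/762 ≈ 0.048556)
L(o) = 2876/381 (L(o) = 15/2 + 37/762 = 2876/381)
(L(-88) + (161367 - h(-173, -105))) - 269255 = (2876/381 + (161367 - 1*(-139))) - 269255 = (2876/381 + (161367 + 139)) - 269255 = (2876/381 + 161506) - 269255 = 61536662/381 - 269255 = -41049493/381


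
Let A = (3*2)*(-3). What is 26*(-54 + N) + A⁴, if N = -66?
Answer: 101856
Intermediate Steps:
A = -18 (A = 6*(-3) = -18)
26*(-54 + N) + A⁴ = 26*(-54 - 66) + (-18)⁴ = 26*(-120) + 104976 = -3120 + 104976 = 101856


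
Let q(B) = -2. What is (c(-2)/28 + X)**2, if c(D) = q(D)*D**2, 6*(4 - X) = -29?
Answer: 128881/1764 ≈ 73.062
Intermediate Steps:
X = 53/6 (X = 4 - 1/6*(-29) = 4 + 29/6 = 53/6 ≈ 8.8333)
c(D) = -2*D**2
(c(-2)/28 + X)**2 = (-2*(-2)**2/28 + 53/6)**2 = (-2*4*(1/28) + 53/6)**2 = (-8*1/28 + 53/6)**2 = (-2/7 + 53/6)**2 = (359/42)**2 = 128881/1764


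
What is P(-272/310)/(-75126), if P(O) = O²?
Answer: -9248/902451075 ≈ -1.0248e-5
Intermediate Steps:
P(-272/310)/(-75126) = (-272/310)²/(-75126) = (-272*1/310)²*(-1/75126) = (-136/155)²*(-1/75126) = (18496/24025)*(-1/75126) = -9248/902451075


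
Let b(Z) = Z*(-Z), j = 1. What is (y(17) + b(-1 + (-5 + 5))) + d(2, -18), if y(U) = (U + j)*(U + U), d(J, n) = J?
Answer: 613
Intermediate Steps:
y(U) = 2*U*(1 + U) (y(U) = (U + 1)*(U + U) = (1 + U)*(2*U) = 2*U*(1 + U))
b(Z) = -Z**2
(y(17) + b(-1 + (-5 + 5))) + d(2, -18) = (2*17*(1 + 17) - (-1 + (-5 + 5))**2) + 2 = (2*17*18 - (-1 + 0)**2) + 2 = (612 - 1*(-1)**2) + 2 = (612 - 1*1) + 2 = (612 - 1) + 2 = 611 + 2 = 613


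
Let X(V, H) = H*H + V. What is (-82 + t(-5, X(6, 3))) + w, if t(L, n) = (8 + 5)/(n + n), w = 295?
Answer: 6403/30 ≈ 213.43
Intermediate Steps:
X(V, H) = V + H² (X(V, H) = H² + V = V + H²)
t(L, n) = 13/(2*n) (t(L, n) = 13/((2*n)) = 13*(1/(2*n)) = 13/(2*n))
(-82 + t(-5, X(6, 3))) + w = (-82 + 13/(2*(6 + 3²))) + 295 = (-82 + 13/(2*(6 + 9))) + 295 = (-82 + (13/2)/15) + 295 = (-82 + (13/2)*(1/15)) + 295 = (-82 + 13/30) + 295 = -2447/30 + 295 = 6403/30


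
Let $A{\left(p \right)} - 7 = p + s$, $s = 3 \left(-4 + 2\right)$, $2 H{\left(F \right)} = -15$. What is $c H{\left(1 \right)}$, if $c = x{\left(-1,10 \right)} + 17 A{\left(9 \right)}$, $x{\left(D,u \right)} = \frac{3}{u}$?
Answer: $- \frac{5109}{4} \approx -1277.3$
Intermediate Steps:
$H{\left(F \right)} = - \frac{15}{2}$ ($H{\left(F \right)} = \frac{1}{2} \left(-15\right) = - \frac{15}{2}$)
$s = -6$ ($s = 3 \left(-2\right) = -6$)
$A{\left(p \right)} = 1 + p$ ($A{\left(p \right)} = 7 + \left(p - 6\right) = 7 + \left(-6 + p\right) = 1 + p$)
$c = \frac{1703}{10}$ ($c = \frac{3}{10} + 17 \left(1 + 9\right) = 3 \cdot \frac{1}{10} + 17 \cdot 10 = \frac{3}{10} + 170 = \frac{1703}{10} \approx 170.3$)
$c H{\left(1 \right)} = \frac{1703}{10} \left(- \frac{15}{2}\right) = - \frac{5109}{4}$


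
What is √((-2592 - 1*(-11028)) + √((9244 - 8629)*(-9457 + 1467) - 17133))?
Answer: √(8436 + 3*I*√547887) ≈ 92.627 + 11.987*I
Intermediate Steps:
√((-2592 - 1*(-11028)) + √((9244 - 8629)*(-9457 + 1467) - 17133)) = √((-2592 + 11028) + √(615*(-7990) - 17133)) = √(8436 + √(-4913850 - 17133)) = √(8436 + √(-4930983)) = √(8436 + 3*I*√547887)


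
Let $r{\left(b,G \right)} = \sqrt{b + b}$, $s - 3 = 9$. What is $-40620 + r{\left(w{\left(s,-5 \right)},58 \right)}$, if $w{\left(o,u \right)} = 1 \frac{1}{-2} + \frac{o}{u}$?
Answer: $-40620 + \frac{i \sqrt{145}}{5} \approx -40620.0 + 2.4083 i$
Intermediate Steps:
$s = 12$ ($s = 3 + 9 = 12$)
$w{\left(o,u \right)} = - \frac{1}{2} + \frac{o}{u}$ ($w{\left(o,u \right)} = 1 \left(- \frac{1}{2}\right) + \frac{o}{u} = - \frac{1}{2} + \frac{o}{u}$)
$r{\left(b,G \right)} = \sqrt{2} \sqrt{b}$ ($r{\left(b,G \right)} = \sqrt{2 b} = \sqrt{2} \sqrt{b}$)
$-40620 + r{\left(w{\left(s,-5 \right)},58 \right)} = -40620 + \sqrt{2} \sqrt{\frac{12 - - \frac{5}{2}}{-5}} = -40620 + \sqrt{2} \sqrt{- \frac{12 + \frac{5}{2}}{5}} = -40620 + \sqrt{2} \sqrt{\left(- \frac{1}{5}\right) \frac{29}{2}} = -40620 + \sqrt{2} \sqrt{- \frac{29}{10}} = -40620 + \sqrt{2} \frac{i \sqrt{290}}{10} = -40620 + \frac{i \sqrt{145}}{5}$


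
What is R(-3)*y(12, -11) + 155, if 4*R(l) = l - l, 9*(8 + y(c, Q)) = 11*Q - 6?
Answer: 155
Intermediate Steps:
y(c, Q) = -26/3 + 11*Q/9 (y(c, Q) = -8 + (11*Q - 6)/9 = -8 + (-6 + 11*Q)/9 = -8 + (-⅔ + 11*Q/9) = -26/3 + 11*Q/9)
R(l) = 0 (R(l) = (l - l)/4 = (¼)*0 = 0)
R(-3)*y(12, -11) + 155 = 0*(-26/3 + (11/9)*(-11)) + 155 = 0*(-26/3 - 121/9) + 155 = 0*(-199/9) + 155 = 0 + 155 = 155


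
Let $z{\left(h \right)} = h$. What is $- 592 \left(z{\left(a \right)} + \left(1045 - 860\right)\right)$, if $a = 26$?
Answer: $-124912$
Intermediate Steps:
$- 592 \left(z{\left(a \right)} + \left(1045 - 860\right)\right) = - 592 \left(26 + \left(1045 - 860\right)\right) = - 592 \left(26 + 185\right) = \left(-592\right) 211 = -124912$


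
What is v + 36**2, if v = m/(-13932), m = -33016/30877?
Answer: 139377798190/107544591 ≈ 1296.0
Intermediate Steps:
m = -33016/30877 (m = -33016*1/30877 = -33016/30877 ≈ -1.0693)
v = 8254/107544591 (v = -33016/30877/(-13932) = -33016/30877*(-1/13932) = 8254/107544591 ≈ 7.6750e-5)
v + 36**2 = 8254/107544591 + 36**2 = 8254/107544591 + 1296 = 139377798190/107544591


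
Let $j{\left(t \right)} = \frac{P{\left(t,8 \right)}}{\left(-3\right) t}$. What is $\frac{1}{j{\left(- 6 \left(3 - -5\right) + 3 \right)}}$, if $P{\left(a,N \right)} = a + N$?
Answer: $- \frac{135}{37} \approx -3.6486$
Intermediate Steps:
$P{\left(a,N \right)} = N + a$
$j{\left(t \right)} = - \frac{8 + t}{3 t}$ ($j{\left(t \right)} = \frac{8 + t}{\left(-3\right) t} = \left(8 + t\right) \left(- \frac{1}{3 t}\right) = - \frac{8 + t}{3 t}$)
$\frac{1}{j{\left(- 6 \left(3 - -5\right) + 3 \right)}} = \frac{1}{\frac{1}{3} \frac{1}{- 6 \left(3 - -5\right) + 3} \left(-8 - \left(- 6 \left(3 - -5\right) + 3\right)\right)} = \frac{1}{\frac{1}{3} \frac{1}{- 6 \left(3 + 5\right) + 3} \left(-8 - \left(- 6 \left(3 + 5\right) + 3\right)\right)} = \frac{1}{\frac{1}{3} \frac{1}{\left(-6\right) 8 + 3} \left(-8 - \left(\left(-6\right) 8 + 3\right)\right)} = \frac{1}{\frac{1}{3} \frac{1}{-48 + 3} \left(-8 - \left(-48 + 3\right)\right)} = \frac{1}{\frac{1}{3} \frac{1}{-45} \left(-8 - -45\right)} = \frac{1}{\frac{1}{3} \left(- \frac{1}{45}\right) \left(-8 + 45\right)} = \frac{1}{\frac{1}{3} \left(- \frac{1}{45}\right) 37} = \frac{1}{- \frac{37}{135}} = - \frac{135}{37}$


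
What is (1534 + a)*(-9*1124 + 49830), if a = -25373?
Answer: -946742046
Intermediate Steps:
(1534 + a)*(-9*1124 + 49830) = (1534 - 25373)*(-9*1124 + 49830) = -23839*(-10116 + 49830) = -23839*39714 = -946742046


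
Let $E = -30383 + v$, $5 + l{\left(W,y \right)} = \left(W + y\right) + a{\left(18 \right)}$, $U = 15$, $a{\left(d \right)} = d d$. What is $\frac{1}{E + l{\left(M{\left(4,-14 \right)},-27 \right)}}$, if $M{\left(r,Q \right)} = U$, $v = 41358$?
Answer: $\frac{1}{11282} \approx 8.8637 \cdot 10^{-5}$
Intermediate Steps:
$a{\left(d \right)} = d^{2}$
$M{\left(r,Q \right)} = 15$
$l{\left(W,y \right)} = 319 + W + y$ ($l{\left(W,y \right)} = -5 + \left(\left(W + y\right) + 18^{2}\right) = -5 + \left(\left(W + y\right) + 324\right) = -5 + \left(324 + W + y\right) = 319 + W + y$)
$E = 10975$ ($E = -30383 + 41358 = 10975$)
$\frac{1}{E + l{\left(M{\left(4,-14 \right)},-27 \right)}} = \frac{1}{10975 + \left(319 + 15 - 27\right)} = \frac{1}{10975 + 307} = \frac{1}{11282}$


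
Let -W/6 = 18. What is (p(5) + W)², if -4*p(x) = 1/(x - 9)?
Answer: 2982529/256 ≈ 11651.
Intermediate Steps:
W = -108 (W = -6*18 = -108)
p(x) = -1/(4*(-9 + x)) (p(x) = -1/(4*(x - 9)) = -1/(4*(-9 + x)))
(p(5) + W)² = (-1/(-36 + 4*5) - 108)² = (-1/(-36 + 20) - 108)² = (-1/(-16) - 108)² = (-1*(-1/16) - 108)² = (1/16 - 108)² = (-1727/16)² = 2982529/256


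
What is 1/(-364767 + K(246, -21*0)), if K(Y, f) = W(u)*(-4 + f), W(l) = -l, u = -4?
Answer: -1/364783 ≈ -2.7414e-6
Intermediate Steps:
K(Y, f) = -16 + 4*f (K(Y, f) = (-1*(-4))*(-4 + f) = 4*(-4 + f) = -16 + 4*f)
1/(-364767 + K(246, -21*0)) = 1/(-364767 + (-16 + 4*(-21*0))) = 1/(-364767 + (-16 + 4*0)) = 1/(-364767 + (-16 + 0)) = 1/(-364767 - 16) = 1/(-364783) = -1/364783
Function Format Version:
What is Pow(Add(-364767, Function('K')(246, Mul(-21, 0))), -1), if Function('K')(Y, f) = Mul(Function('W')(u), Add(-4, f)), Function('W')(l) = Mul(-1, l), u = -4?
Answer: Rational(-1, 364783) ≈ -2.7414e-6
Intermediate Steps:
Function('K')(Y, f) = Add(-16, Mul(4, f)) (Function('K')(Y, f) = Mul(Mul(-1, -4), Add(-4, f)) = Mul(4, Add(-4, f)) = Add(-16, Mul(4, f)))
Pow(Add(-364767, Function('K')(246, Mul(-21, 0))), -1) = Pow(Add(-364767, Add(-16, Mul(4, Mul(-21, 0)))), -1) = Pow(Add(-364767, Add(-16, Mul(4, 0))), -1) = Pow(Add(-364767, Add(-16, 0)), -1) = Pow(Add(-364767, -16), -1) = Pow(-364783, -1) = Rational(-1, 364783)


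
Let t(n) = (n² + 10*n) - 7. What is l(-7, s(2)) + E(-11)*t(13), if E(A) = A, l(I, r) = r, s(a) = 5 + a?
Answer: -3205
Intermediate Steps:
t(n) = -7 + n² + 10*n
l(-7, s(2)) + E(-11)*t(13) = (5 + 2) - 11*(-7 + 13² + 10*13) = 7 - 11*(-7 + 169 + 130) = 7 - 11*292 = 7 - 3212 = -3205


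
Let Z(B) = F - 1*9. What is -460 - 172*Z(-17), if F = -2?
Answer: 1432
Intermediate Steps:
Z(B) = -11 (Z(B) = -2 - 1*9 = -2 - 9 = -11)
-460 - 172*Z(-17) = -460 - 172*(-11) = -460 + 1892 = 1432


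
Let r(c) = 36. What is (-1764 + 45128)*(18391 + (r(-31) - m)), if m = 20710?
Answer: -99000012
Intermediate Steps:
(-1764 + 45128)*(18391 + (r(-31) - m)) = (-1764 + 45128)*(18391 + (36 - 1*20710)) = 43364*(18391 + (36 - 20710)) = 43364*(18391 - 20674) = 43364*(-2283) = -99000012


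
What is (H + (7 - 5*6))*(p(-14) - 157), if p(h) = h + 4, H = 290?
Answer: -44589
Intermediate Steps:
p(h) = 4 + h
(H + (7 - 5*6))*(p(-14) - 157) = (290 + (7 - 5*6))*((4 - 14) - 157) = (290 + (7 - 30))*(-10 - 157) = (290 - 23)*(-167) = 267*(-167) = -44589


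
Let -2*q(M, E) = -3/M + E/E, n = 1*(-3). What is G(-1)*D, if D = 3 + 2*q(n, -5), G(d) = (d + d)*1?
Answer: -2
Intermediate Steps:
n = -3
q(M, E) = -½ + 3/(2*M) (q(M, E) = -(-3/M + E/E)/2 = -(-3/M + 1)/2 = -(1 - 3/M)/2 = -½ + 3/(2*M))
G(d) = 2*d (G(d) = (2*d)*1 = 2*d)
D = 1 (D = 3 + 2*((½)*(3 - 1*(-3))/(-3)) = 3 + 2*((½)*(-⅓)*(3 + 3)) = 3 + 2*((½)*(-⅓)*6) = 3 + 2*(-1) = 3 - 2 = 1)
G(-1)*D = (2*(-1))*1 = -2*1 = -2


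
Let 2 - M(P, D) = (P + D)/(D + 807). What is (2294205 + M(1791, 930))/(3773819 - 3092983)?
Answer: 664172473/197102022 ≈ 3.3697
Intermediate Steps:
M(P, D) = 2 - (D + P)/(807 + D) (M(P, D) = 2 - (P + D)/(D + 807) = 2 - (D + P)/(807 + D))
(2294205 + M(1791, 930))/(3773819 - 3092983) = (2294205 + (1614 + 930 - 1*1791)/(807 + 930))/(3773819 - 3092983) = (2294205 + (1614 + 930 - 1791)/1737)/680836 = (2294205 + (1/1737)*753)*(1/680836) = (2294205 + 251/579)*(1/680836) = (1328344946/579)*(1/680836) = 664172473/197102022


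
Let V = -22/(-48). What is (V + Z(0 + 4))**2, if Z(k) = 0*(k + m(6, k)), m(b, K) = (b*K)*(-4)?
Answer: 121/576 ≈ 0.21007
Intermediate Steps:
m(b, K) = -4*K*b (m(b, K) = (K*b)*(-4) = -4*K*b)
Z(k) = 0 (Z(k) = 0*(k - 4*k*6) = 0*(k - 24*k) = 0*(-23*k) = 0)
V = 11/24 (V = -22*(-1/48) = 11/24 ≈ 0.45833)
(V + Z(0 + 4))**2 = (11/24 + 0)**2 = (11/24)**2 = 121/576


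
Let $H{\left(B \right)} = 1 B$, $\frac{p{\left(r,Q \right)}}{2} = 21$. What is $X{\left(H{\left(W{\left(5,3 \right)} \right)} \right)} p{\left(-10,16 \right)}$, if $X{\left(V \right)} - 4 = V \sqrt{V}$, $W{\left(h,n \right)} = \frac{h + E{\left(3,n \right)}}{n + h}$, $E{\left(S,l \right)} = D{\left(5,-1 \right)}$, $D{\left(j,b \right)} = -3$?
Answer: $\frac{693}{4} \approx 173.25$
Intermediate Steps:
$p{\left(r,Q \right)} = 42$ ($p{\left(r,Q \right)} = 2 \cdot 21 = 42$)
$E{\left(S,l \right)} = -3$
$W{\left(h,n \right)} = \frac{-3 + h}{h + n}$ ($W{\left(h,n \right)} = \frac{h - 3}{n + h} = \frac{-3 + h}{h + n}$)
$H{\left(B \right)} = B$
$X{\left(V \right)} = 4 + V^{\frac{3}{2}}$ ($X{\left(V \right)} = 4 + V \sqrt{V} = 4 + V^{\frac{3}{2}}$)
$X{\left(H{\left(W{\left(5,3 \right)} \right)} \right)} p{\left(-10,16 \right)} = \left(4 + \left(\frac{-3 + 5}{5 + 3}\right)^{\frac{3}{2}}\right) 42 = \left(4 + \left(\frac{1}{8} \cdot 2\right)^{\frac{3}{2}}\right) 42 = \left(4 + \left(\frac{1}{4}\right)^{\frac{3}{2}}\right) 42 = \left(4 + \frac{1}{8}\right) 42 = \frac{33}{8} \cdot 42 = \frac{693}{4}$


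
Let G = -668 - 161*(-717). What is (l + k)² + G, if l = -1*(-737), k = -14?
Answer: 637498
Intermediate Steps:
l = 737
G = 114769 (G = -668 + 115437 = 114769)
(l + k)² + G = (737 - 14)² + 114769 = 723² + 114769 = 522729 + 114769 = 637498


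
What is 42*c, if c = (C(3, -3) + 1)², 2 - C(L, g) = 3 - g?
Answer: 378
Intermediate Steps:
C(L, g) = -1 + g (C(L, g) = 2 - (3 - g) = 2 + (-3 + g) = -1 + g)
c = 9 (c = ((-1 - 3) + 1)² = (-4 + 1)² = (-3)² = 9)
42*c = 42*9 = 378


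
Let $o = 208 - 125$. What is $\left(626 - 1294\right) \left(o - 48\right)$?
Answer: $-23380$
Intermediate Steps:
$o = 83$ ($o = 208 - 125 = 83$)
$\left(626 - 1294\right) \left(o - 48\right) = \left(626 - 1294\right) \left(83 - 48\right) = \left(-668\right) 35 = -23380$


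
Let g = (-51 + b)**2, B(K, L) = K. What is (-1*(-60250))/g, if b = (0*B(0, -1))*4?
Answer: 60250/2601 ≈ 23.164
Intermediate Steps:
b = 0 (b = (0*0)*4 = 0*4 = 0)
g = 2601 (g = (-51 + 0)**2 = (-51)**2 = 2601)
(-1*(-60250))/g = -1*(-60250)/2601 = 60250*(1/2601) = 60250/2601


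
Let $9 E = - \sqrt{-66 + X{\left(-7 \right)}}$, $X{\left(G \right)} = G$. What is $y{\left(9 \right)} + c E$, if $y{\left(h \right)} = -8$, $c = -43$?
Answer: $-8 + \frac{43 i \sqrt{73}}{9} \approx -8.0 + 40.821 i$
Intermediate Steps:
$E = - \frac{i \sqrt{73}}{9}$ ($E = \frac{\left(-1\right) \sqrt{-66 - 7}}{9} = \frac{\left(-1\right) \sqrt{-73}}{9} = \frac{\left(-1\right) i \sqrt{73}}{9} = - \frac{i \sqrt{73}}{9} \approx - 0.94933 i$)
$y{\left(9 \right)} + c E = -8 - 43 \left(- \frac{i \sqrt{73}}{9}\right) = -8 + \frac{43 i \sqrt{73}}{9}$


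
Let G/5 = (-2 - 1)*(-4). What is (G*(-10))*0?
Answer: 0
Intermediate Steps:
G = 60 (G = 5*((-2 - 1)*(-4)) = 5*(-3*(-4)) = 5*12 = 60)
(G*(-10))*0 = (60*(-10))*0 = -600*0 = 0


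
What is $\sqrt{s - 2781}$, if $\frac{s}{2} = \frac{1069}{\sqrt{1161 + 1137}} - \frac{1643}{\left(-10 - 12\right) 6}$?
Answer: $\frac{\sqrt{-1761089165022 + 594488004 \sqrt{2298}}}{25278} \approx 52.072 i$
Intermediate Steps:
$s = \frac{1643}{66} + \frac{1069 \sqrt{2298}}{1149}$ ($s = 2 \left(\frac{1069}{\sqrt{1161 + 1137}} - \frac{1643}{\left(-10 - 12\right) 6}\right) = 2 \left(\frac{1069}{\sqrt{2298}} - \frac{1643}{\left(-22\right) 6}\right) = 2 \left(1069 \frac{\sqrt{2298}}{2298} - \frac{1643}{-132}\right) = 2 \left(\frac{1069 \sqrt{2298}}{2298} - - \frac{1643}{132}\right) = 2 \left(\frac{1069 \sqrt{2298}}{2298} + \frac{1643}{132}\right) = 2 \left(\frac{1643}{132} + \frac{1069 \sqrt{2298}}{2298}\right) = \frac{1643}{66} + \frac{1069 \sqrt{2298}}{1149} \approx 69.494$)
$\sqrt{s - 2781} = \sqrt{\left(\frac{1643}{66} + \frac{1069 \sqrt{2298}}{1149}\right) - 2781} = \sqrt{- \frac{181903}{66} + \frac{1069 \sqrt{2298}}{1149}}$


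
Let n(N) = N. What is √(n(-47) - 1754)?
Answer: I*√1801 ≈ 42.438*I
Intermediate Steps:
√(n(-47) - 1754) = √(-47 - 1754) = √(-1801) = I*√1801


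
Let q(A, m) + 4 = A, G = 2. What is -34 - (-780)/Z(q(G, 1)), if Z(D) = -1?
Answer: -814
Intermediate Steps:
q(A, m) = -4 + A
-34 - (-780)/Z(q(G, 1)) = -34 - (-780)/(-1) = -34 - (-780)*(-1) = -34 - 26*30 = -34 - 780 = -814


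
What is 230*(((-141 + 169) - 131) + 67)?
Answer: -8280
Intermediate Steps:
230*(((-141 + 169) - 131) + 67) = 230*((28 - 131) + 67) = 230*(-103 + 67) = 230*(-36) = -8280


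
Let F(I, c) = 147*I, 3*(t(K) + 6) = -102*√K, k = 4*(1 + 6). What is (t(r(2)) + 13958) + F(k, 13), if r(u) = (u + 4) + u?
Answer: 18068 - 68*√2 ≈ 17972.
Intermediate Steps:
k = 28 (k = 4*7 = 28)
r(u) = 4 + 2*u (r(u) = (4 + u) + u = 4 + 2*u)
t(K) = -6 - 34*√K (t(K) = -6 + (-102*√K)/3 = -6 - 34*√K)
(t(r(2)) + 13958) + F(k, 13) = ((-6 - 34*√(4 + 2*2)) + 13958) + 147*28 = ((-6 - 34*√(4 + 4)) + 13958) + 4116 = ((-6 - 68*√2) + 13958) + 4116 = (13952 - 68*√2) + 4116 = 18068 - 68*√2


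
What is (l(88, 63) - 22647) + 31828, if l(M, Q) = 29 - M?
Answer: 9122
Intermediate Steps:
(l(88, 63) - 22647) + 31828 = ((29 - 1*88) - 22647) + 31828 = ((29 - 88) - 22647) + 31828 = (-59 - 22647) + 31828 = -22706 + 31828 = 9122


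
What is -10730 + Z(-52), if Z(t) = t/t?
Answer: -10729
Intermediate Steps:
Z(t) = 1
-10730 + Z(-52) = -10730 + 1 = -10729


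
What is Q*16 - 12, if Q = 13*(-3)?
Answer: -636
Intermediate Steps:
Q = -39
Q*16 - 12 = -39*16 - 12 = -624 - 12 = -636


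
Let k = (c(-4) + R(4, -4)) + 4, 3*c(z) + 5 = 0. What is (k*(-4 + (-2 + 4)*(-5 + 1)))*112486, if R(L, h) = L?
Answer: -8548936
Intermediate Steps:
c(z) = -5/3 (c(z) = -5/3 + (⅓)*0 = -5/3 + 0 = -5/3)
k = 19/3 (k = (-5/3 + 4) + 4 = 7/3 + 4 = 19/3 ≈ 6.3333)
(k*(-4 + (-2 + 4)*(-5 + 1)))*112486 = (19*(-4 + (-2 + 4)*(-5 + 1))/3)*112486 = (19*(-4 + 2*(-4))/3)*112486 = (19*(-4 - 8)/3)*112486 = ((19/3)*(-12))*112486 = -76*112486 = -8548936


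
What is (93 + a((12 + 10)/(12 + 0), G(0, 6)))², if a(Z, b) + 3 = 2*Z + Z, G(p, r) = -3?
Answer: 36481/4 ≈ 9120.3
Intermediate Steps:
a(Z, b) = -3 + 3*Z (a(Z, b) = -3 + (2*Z + Z) = -3 + 3*Z)
(93 + a((12 + 10)/(12 + 0), G(0, 6)))² = (93 + (-3 + 3*((12 + 10)/(12 + 0))))² = (93 + (-3 + 3*(22/12)))² = (93 + (-3 + 3*(22*(1/12))))² = (93 + (-3 + 3*(11/6)))² = (93 + (-3 + 11/2))² = (93 + 5/2)² = (191/2)² = 36481/4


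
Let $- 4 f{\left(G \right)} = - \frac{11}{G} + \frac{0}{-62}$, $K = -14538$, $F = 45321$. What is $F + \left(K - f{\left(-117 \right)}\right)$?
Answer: $\frac{14406455}{468} \approx 30783.0$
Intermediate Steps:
$f{\left(G \right)} = \frac{11}{4 G}$ ($f{\left(G \right)} = - \frac{- \frac{11}{G} + \frac{0}{-62}}{4} = - \frac{- \frac{11}{G} + 0 \left(- \frac{1}{62}\right)}{4} = - \frac{- \frac{11}{G} + 0}{4} = - \frac{\left(-11\right) \frac{1}{G}}{4} = \frac{11}{4 G}$)
$F + \left(K - f{\left(-117 \right)}\right) = 45321 - \left(14538 + \frac{11}{4 \left(-117\right)}\right) = 45321 - \left(14538 + \frac{11}{4} \left(- \frac{1}{117}\right)\right) = 45321 - \frac{6803773}{468} = \frac{14406455}{468}$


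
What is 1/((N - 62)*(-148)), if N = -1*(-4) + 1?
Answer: 1/8436 ≈ 0.00011854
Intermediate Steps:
N = 5 (N = 4 + 1 = 5)
1/((N - 62)*(-148)) = 1/((5 - 62)*(-148)) = 1/(-57*(-148)) = 1/8436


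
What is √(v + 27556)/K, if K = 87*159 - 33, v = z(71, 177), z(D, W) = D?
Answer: √27627/13800 ≈ 0.012044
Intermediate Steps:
v = 71
K = 13800 (K = 13833 - 33 = 13800)
√(v + 27556)/K = √(71 + 27556)/13800 = √27627*(1/13800) = √27627/13800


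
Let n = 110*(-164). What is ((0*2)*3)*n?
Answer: 0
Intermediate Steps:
n = -18040
((0*2)*3)*n = ((0*2)*3)*(-18040) = (0*3)*(-18040) = 0*(-18040) = 0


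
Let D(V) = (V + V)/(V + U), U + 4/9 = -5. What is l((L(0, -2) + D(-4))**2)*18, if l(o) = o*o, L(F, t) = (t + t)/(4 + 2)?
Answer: 8954912/469805625 ≈ 0.019061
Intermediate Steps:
U = -49/9 (U = -4/9 - 5 = -49/9 ≈ -5.4444)
D(V) = 2*V/(-49/9 + V) (D(V) = (V + V)/(V - 49/9) = (2*V)/(-49/9 + V) = 2*V/(-49/9 + V))
L(F, t) = t/3 (L(F, t) = (2*t)/6 = (2*t)*(1/6) = t/3)
l(o) = o**2
l((L(0, -2) + D(-4))**2)*18 = (((1/3)*(-2) + 18*(-4)/(-49 + 9*(-4)))**2)**2*18 = ((-2/3 + 18*(-4)/(-49 - 36))**2)**2*18 = ((-2/3 + 18*(-4)/(-85))**2)**2*18 = ((-2/3 + 18*(-4)*(-1/85))**2)**2*18 = ((-2/3 + 72/85)**2)**2*18 = ((46/255)**2)**2*18 = (2116/65025)**2*18 = (4477456/4228250625)*18 = 8954912/469805625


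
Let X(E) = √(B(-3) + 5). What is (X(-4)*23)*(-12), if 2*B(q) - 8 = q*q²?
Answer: -414*I*√2 ≈ -585.48*I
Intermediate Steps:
B(q) = 4 + q³/2 (B(q) = 4 + (q*q²)/2 = 4 + q³/2)
X(E) = 3*I*√2/2 (X(E) = √((4 + (½)*(-3)³) + 5) = √((4 + (½)*(-27)) + 5) = √((4 - 27/2) + 5) = √(-19/2 + 5) = √(-9/2) = 3*I*√2/2)
(X(-4)*23)*(-12) = ((3*I*√2/2)*23)*(-12) = (69*I*√2/2)*(-12) = -414*I*√2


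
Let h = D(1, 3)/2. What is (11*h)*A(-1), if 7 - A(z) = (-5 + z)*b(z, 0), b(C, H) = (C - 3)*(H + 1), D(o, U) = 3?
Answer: -561/2 ≈ -280.50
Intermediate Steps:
b(C, H) = (1 + H)*(-3 + C) (b(C, H) = (-3 + C)*(1 + H) = (1 + H)*(-3 + C))
A(z) = 7 - (-5 + z)*(-3 + z) (A(z) = 7 - (-5 + z)*(-3 + z - 3*0 + z*0) = 7 - (-5 + z)*(-3 + z + 0 + 0) = 7 - (-5 + z)*(-3 + z))
h = 3/2 ≈ 1.5000
(11*h)*A(-1) = (11*(3/2))*(-8 - 1*(-1)**2 + 8*(-1)) = 33*(-8 - 1*1 - 8)/2 = 33*(-8 - 1 - 8)/2 = (33/2)*(-17) = -561/2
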